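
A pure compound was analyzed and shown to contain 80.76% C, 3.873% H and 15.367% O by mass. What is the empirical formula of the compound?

C7H4O

Assume 100 g: 80.76 g C, 3.873 g H, 15.367 g O.
Moles — C: 80.76 / 12.01 = 6.724 mol; H: 3.873 / 1.008 = 3.842 mol; O: 15.367 / 16.00 = 0.9604 mol
Ratios (÷ 0.9604): C 7.001, H 4.001, O 1.000
Ratio ≈ 7:4:1, so the empirical formula is C7H4O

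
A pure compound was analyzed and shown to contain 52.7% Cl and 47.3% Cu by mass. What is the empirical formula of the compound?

Cl2Cu

Assume 100 g: 52.7 g Cl, 47.3 g Cu.
Cl: 52.7 g ÷ 35.45 g/mol = 1.487 mol
Cu: 47.3 g ÷ 63.55 g/mol = 0.7443 mol
Ratios (÷ 0.7443): Cl 1.997, Cu 1.000
→ Cl2Cu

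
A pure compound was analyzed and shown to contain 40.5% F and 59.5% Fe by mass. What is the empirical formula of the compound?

Assume 100 g: 40.5 g F, 59.5 g Fe.
Moles — F: 40.5 / 19.00 = 2.132 mol; Fe: 59.5 / 55.85 = 1.065 mol
Ratios (÷ 1.065): F 2.001, Fe 1.000
Ratio ≈ 2:1, so the empirical formula is F2Fe

F2Fe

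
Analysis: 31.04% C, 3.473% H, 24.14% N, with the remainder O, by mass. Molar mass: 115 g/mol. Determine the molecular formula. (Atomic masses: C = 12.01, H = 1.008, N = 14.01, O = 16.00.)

Assume 100 g: 31.04 g C, 3.473 g H, 24.14 g N, 41.347 g O.
n(C) = 31.04/12.01 = 2.585, n(H) = 3.473/1.008 = 3.445, n(N) = 24.14/14.01 = 1.723, n(O) = 41.347/16.00 = 2.584
Ratios (÷ 1.723): C 1.500, H 2.000, N 1.000, O 1.500
Scaling by 2: C 3.00, H 4.00, N 2.00, O 3.00 → C3H4N2O3
Empirical-formula mass = 116.08 g/mol
n = 115 / 116.08 = 0.99 ≈ 1
Molecular formula = empirical formula = C3H4N2O3

C3H4N2O3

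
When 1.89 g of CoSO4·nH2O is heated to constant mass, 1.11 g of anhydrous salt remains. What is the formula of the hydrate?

CoSO4·6H2O

Mass of water lost = 1.89 − 1.11 = 0.78 g → 0.78 / 18.02 = 0.04329 mol H2O
Molar mass of CoSO4 = 155.00 g/mol → mol CoSO4 = 1.11 / 155.00 = 0.007161
n = 0.04329 / 0.007161 = 6.04 ≈ 6 → CoSO4·6H2O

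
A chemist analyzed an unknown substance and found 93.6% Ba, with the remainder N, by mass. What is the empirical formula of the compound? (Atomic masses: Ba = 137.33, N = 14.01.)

Assume 100 g: 93.6 g Ba, 6.4 g N.
Ba: 93.6 g ÷ 137.33 g/mol = 0.6816 mol
N: 6.4 g ÷ 14.01 g/mol = 0.4568 mol
Divide by the smallest (0.4568 mol N): Ba 1.492, N 1.000
Multiply by 2: Ba 2.98, N 2.00 → Ba3N2

Ba3N2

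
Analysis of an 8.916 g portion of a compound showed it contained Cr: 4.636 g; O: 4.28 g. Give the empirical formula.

CrO3

Cr: 4.636 g ÷ 52.00 g/mol = 0.08915 mol
O: 4.28 g ÷ 16.00 g/mol = 0.2675 mol
Smallest is Cr at 0.08915 mol; normalising gives Cr 1.000, O 3.000
Ratio ≈ 1:3, so the empirical formula is CrO3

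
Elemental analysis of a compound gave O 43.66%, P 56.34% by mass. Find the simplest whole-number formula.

O3P2

Assume 100 g: 43.66 g O, 56.34 g P.
O: 43.66 g ÷ 16.00 g/mol = 2.729 mol
P: 56.34 g ÷ 30.97 g/mol = 1.819 mol
Ratios (÷ 1.819): O 1.500, P 1.000
Multiply by 2: O 3.00, P 2.00 → O3P2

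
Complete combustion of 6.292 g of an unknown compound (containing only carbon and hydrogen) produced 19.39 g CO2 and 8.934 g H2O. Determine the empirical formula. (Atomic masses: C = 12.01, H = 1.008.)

mol C = 19.39 / 44.01 = 0.4406; mass C = 0.4406 × 12.01 = 5.291 g
mol H = 2 × (8.934 / 18.02) = 0.9916; mass H = 0.9916 × 1.008 = 0.9995 g
Smallest is C at 0.4406 mol; normalising gives C 1.000, H 2.251
Scaling by 4: C 4.00, H 9.00 → C4H9

C4H9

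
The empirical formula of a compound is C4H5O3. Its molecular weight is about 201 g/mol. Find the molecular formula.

Empirical-formula mass = 101.08 g/mol
n = 201 / 101.08 = 1.99 ≈ 2
Molecular formula = (C4H5O3)2 = C8H10O6

C8H10O6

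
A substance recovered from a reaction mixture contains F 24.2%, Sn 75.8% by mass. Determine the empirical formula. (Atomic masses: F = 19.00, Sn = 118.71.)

Assume 100 g: 24.2 g F, 75.8 g Sn.
Moles — F: 24.2 / 19.00 = 1.274 mol; Sn: 75.8 / 118.71 = 0.6385 mol
Ratios (÷ 0.6385): F 1.995, Sn 1.000
→ F2Sn

F2Sn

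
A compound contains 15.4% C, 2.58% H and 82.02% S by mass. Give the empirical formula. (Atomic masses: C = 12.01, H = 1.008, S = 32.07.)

Assume 100 g: 15.4 g C, 2.58 g H, 82.02 g S.
Moles — C: 15.4 / 12.01 = 1.282 mol; H: 2.58 / 1.008 = 2.56 mol; S: 82.02 / 32.07 = 2.558 mol
Ratios (÷ 1.282): C 1.000, H 1.996, S 1.995
→ CH2S2

CH2S2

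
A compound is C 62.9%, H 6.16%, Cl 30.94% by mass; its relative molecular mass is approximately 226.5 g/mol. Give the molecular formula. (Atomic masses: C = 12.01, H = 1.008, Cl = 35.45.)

C12H14Cl2

Assume 100 g: 62.9 g C, 6.16 g H, 30.94 g Cl.
Moles — C: 62.9 / 12.01 = 5.237 mol; H: 6.16 / 1.008 = 6.111 mol; Cl: 30.94 / 35.45 = 0.8728 mol
Ratios (÷ 0.8728): C 6.001, H 7.002, Cl 1.000
→ C6H7Cl
Empirical-formula mass = 114.57 g/mol
n = 226.5 / 114.57 = 1.98 ≈ 2
Molecular formula = (C6H7Cl)×2 = C12H14Cl2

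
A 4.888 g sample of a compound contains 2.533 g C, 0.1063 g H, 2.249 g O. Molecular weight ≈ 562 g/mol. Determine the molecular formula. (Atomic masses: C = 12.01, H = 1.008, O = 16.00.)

C: 2.533 g ÷ 12.01 g/mol = 0.2109 mol
H: 0.1063 g ÷ 1.008 g/mol = 0.1055 mol
O: 2.249 g ÷ 16.00 g/mol = 0.1406 mol
Ratios (÷ 0.1055): C 2.000, H 1.000, O 1.333
Multiply by 3: C 6.00, H 3.00, O 4.00 → C6H3O4
Empirical-formula mass = 139.08 g/mol
n = 562 / 139.08 = 4.04 ≈ 4
Molecular formula = (C6H3O4)×4 = C24H12O16

C24H12O16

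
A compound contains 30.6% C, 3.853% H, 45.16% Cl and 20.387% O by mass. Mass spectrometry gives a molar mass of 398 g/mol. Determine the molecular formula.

Assume 100 g: 30.6 g C, 3.853 g H, 45.16 g Cl, 20.387 g O.
Moles — C: 30.6 / 12.01 = 2.548 mol; H: 3.853 / 1.008 = 3.822 mol; Cl: 45.16 / 35.45 = 1.274 mol; O: 20.387 / 16.00 = 1.274 mol
Divide by the smallest (1.274 mol Cl): C 2.000, H 3.001, Cl 1.000, O 1.000
→ C2H3ClO
Empirical-formula mass = 78.49 g/mol
n = 398 / 78.49 = 5.07 ≈ 5
Molecular formula = (C2H3ClO)×5 = C10H15Cl5O5

C10H15Cl5O5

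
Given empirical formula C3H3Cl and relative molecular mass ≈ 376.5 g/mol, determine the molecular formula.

C15H15Cl5

Empirical-formula mass = 74.50 g/mol
n = 376.5 / 74.50 = 5.05 ≈ 5
Molecular formula = (C3H3Cl)5 = C15H15Cl5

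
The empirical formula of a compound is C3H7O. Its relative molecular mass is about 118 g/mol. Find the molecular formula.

C6H14O2

Empirical-formula mass = 59.09 g/mol
n = 118 / 59.09 = 2.00 ≈ 2
Molecular formula = (C3H7O)2 = C6H14O2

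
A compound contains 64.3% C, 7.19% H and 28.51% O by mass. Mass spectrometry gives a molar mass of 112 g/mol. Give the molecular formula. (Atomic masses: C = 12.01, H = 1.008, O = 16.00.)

Assume 100 g: 64.3 g C, 7.19 g H, 28.51 g O.
n(C) = 64.3/12.01 = 5.354, n(H) = 7.19/1.008 = 7.133, n(O) = 28.51/16.00 = 1.782
Smallest is O at 1.782 mol; normalising gives C 3.005, H 4.003, O 1.000
Ratio ≈ 3:4:1, so the empirical formula is C3H4O
Empirical-formula mass = 56.06 g/mol
n = 112 / 56.06 = 2.00 ≈ 2
Molecular formula = (C3H4O)×2 = C6H8O2

C6H8O2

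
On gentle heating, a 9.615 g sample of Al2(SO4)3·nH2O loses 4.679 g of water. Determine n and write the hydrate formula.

Al2(SO4)3·18H2O

Mass of anhydrous Al2(SO4)3 = 9.615 − 4.679 = 4.936 g
mol H2O = 4.679 / 18.02 = 0.2597
Molar mass of Al2(SO4)3 = 342.17 g/mol → mol Al2(SO4)3 = 4.936 / 342.17 = 0.01443
n = 0.2597 / 0.01443 = 18.00 ≈ 18 → Al2(SO4)3·18H2O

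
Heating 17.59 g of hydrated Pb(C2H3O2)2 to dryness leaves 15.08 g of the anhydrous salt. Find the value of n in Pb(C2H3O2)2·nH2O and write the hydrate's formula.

Mass of water lost = 17.59 − 15.08 = 2.51 g → 2.51 / 18.02 = 0.1393 mol H2O
Molar mass of Pb(C2H3O2)2 = 325.29 g/mol → mol Pb(C2H3O2)2 = 15.08 / 325.29 = 0.04636
n = 0.1393 / 0.04636 = 3.00 ≈ 3 → Pb(C2H3O2)2·3H2O

Pb(C2H3O2)2·3H2O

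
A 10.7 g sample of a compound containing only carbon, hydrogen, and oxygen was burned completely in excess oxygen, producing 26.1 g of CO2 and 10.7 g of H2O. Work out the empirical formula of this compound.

mol C = 26.1 / 44.01 = 0.5930; mass C = 0.5930 × 12.01 = 7.122 g
mol H = 2 × (10.7 / 18.02) = 1.188; mass H = 1.188 × 1.008 = 1.197 g
mass O = 10.7 − (8.320) = 2.380 g → mol O = 0.1488
Smallest is O at 0.1488 mol; normalising gives C 3.986, H 7.982, O 1.000
Ratio ≈ 4:8:1, so the empirical formula is C4H8O

C4H8O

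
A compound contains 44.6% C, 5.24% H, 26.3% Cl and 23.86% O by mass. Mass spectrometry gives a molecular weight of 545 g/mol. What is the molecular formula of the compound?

Assume 100 g: 44.6 g C, 5.24 g H, 26.3 g Cl, 23.86 g O.
Moles — C: 44.6 / 12.01 = 3.714 mol; H: 5.24 / 1.008 = 5.198 mol; Cl: 26.3 / 35.45 = 0.7419 mol; O: 23.86 / 16.00 = 1.491 mol
Divide by the smallest (0.7419 mol Cl): C 5.006, H 7.007, Cl 1.000, O 2.010
→ C5H7ClO2
Empirical-formula mass = 134.56 g/mol
n = 545 / 134.56 = 4.05 ≈ 4
Molecular formula = (C5H7ClO2)×4 = C20H28Cl4O8

C20H28Cl4O8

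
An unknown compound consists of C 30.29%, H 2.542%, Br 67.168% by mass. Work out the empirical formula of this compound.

Assume 100 g: 30.29 g C, 2.542 g H, 67.168 g Br.
C: 30.29 g ÷ 12.01 g/mol = 2.522 mol
H: 2.542 g ÷ 1.008 g/mol = 2.522 mol
Br: 67.168 g ÷ 79.90 g/mol = 0.8407 mol
Divide by the smallest (0.8407 mol Br): C 3.000, H 3.000, Br 1.000
Ratio ≈ 3:3:1, so the empirical formula is C3H3Br

C3H3Br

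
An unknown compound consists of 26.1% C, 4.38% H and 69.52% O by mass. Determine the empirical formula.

CH2O2

Assume 100 g: 26.1 g C, 4.38 g H, 69.52 g O.
n(C) = 26.1/12.01 = 2.173, n(H) = 4.38/1.008 = 4.345, n(O) = 69.52/16.00 = 4.345
Divide by the smallest (2.173 mol C): C 1.000, H 1.999, O 1.999
Ratio ≈ 1:2:2, so the empirical formula is CH2O2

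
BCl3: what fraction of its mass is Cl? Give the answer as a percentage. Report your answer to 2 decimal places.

90.77%

Molar mass = 1(10.81) + 3(35.45) = 117.160 g/mol
Mass of Cl per mole = 3 × 35.45 = 106.350 g
% Cl = 106.350 / 117.160 × 100 = 90.77%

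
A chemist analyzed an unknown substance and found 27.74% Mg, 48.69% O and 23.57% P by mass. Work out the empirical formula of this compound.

Assume 100 g: 27.74 g Mg, 48.69 g O, 23.57 g P.
n(Mg) = 27.74/24.31 = 1.141, n(O) = 48.69/16.00 = 3.043, n(P) = 23.57/30.97 = 0.7611
Ratios (÷ 0.7611): Mg 1.499, O 3.999, P 1.000
Multiply by 2: Mg 3.00, O 8.00, P 2.00 → Mg3O8P2

Mg3O8P2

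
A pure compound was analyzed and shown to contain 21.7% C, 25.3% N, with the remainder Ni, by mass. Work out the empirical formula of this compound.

Assume 100 g: 21.7 g C, 25.3 g N, 53 g Ni.
Moles — C: 21.7 / 12.01 = 1.807 mol; N: 25.3 / 14.01 = 1.806 mol; Ni: 53 / 58.69 = 0.903 mol
Smallest is Ni at 0.903 mol; normalising gives C 2.001, N 2.000, Ni 1.000
→ C2N2Ni

C2N2Ni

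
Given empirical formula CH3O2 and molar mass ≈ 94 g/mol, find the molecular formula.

C2H6O4

Empirical-formula mass = 47.03 g/mol
n = 94 / 47.03 = 2.00 ≈ 2
Molecular formula = (CH3O2)2 = C2H6O4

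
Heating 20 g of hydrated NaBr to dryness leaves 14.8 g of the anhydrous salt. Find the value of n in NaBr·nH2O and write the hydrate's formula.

NaBr·2H2O

Mass of water lost = 20 − 14.8 = 5.2 g → 5.2 / 18.02 = 0.2886 mol H2O
Molar mass of NaBr = 102.89 g/mol → mol NaBr = 14.8 / 102.89 = 0.1438
n = 0.2886 / 0.1438 = 2.01 ≈ 2 → NaBr·2H2O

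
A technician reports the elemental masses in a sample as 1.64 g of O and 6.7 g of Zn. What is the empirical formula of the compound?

OZn

O: 1.64 g ÷ 16.00 g/mol = 0.1025 mol
Zn: 6.7 g ÷ 65.38 g/mol = 0.1025 mol
Smallest is Zn at 0.1025 mol; normalising gives O 1.000, Zn 1.000
≈ 1:1 → OZn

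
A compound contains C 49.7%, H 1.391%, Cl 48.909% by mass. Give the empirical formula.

Assume 100 g: 49.7 g C, 1.391 g H, 48.909 g Cl.
C: 49.7 g ÷ 12.01 g/mol = 4.138 mol
H: 1.391 g ÷ 1.008 g/mol = 1.38 mol
Cl: 48.909 g ÷ 35.45 g/mol = 1.38 mol
Divide by the smallest (1.38 mol Cl): C 2.999, H 1.000, Cl 1.000
→ C3HCl

C3HCl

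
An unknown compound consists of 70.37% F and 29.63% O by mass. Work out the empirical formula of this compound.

F2O

Assume 100 g: 70.37 g F, 29.63 g O.
Moles — F: 70.37 / 19.00 = 3.704 mol; O: 29.63 / 16.00 = 1.852 mol
Ratios (÷ 1.852): F 2.000, O 1.000
≈ 2:1 → F2O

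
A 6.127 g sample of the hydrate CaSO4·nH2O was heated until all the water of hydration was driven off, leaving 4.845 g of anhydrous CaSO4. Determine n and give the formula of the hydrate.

Mass of water lost = 6.127 − 4.845 = 1.282 g → 1.282 / 18.02 = 0.07114 mol H2O
Molar mass of CaSO4 = 136.15 g/mol → mol CaSO4 = 4.845 / 136.15 = 0.03559
n = 0.07114 / 0.03559 = 2.00 ≈ 2 → CaSO4·2H2O

CaSO4·2H2O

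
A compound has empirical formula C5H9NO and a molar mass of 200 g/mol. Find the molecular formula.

Empirical-formula mass = 99.13 g/mol
n = 200 / 99.13 = 2.02 ≈ 2
Molecular formula = (C5H9NO)2 = C10H18N2O2

C10H18N2O2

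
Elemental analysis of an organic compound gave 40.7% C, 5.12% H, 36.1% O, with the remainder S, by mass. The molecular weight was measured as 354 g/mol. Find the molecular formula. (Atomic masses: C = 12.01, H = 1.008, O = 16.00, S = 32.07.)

C12H18O8S2

Assume 100 g: 40.7 g C, 5.12 g H, 36.1 g O, 18.08 g S.
C: 40.7 g ÷ 12.01 g/mol = 3.389 mol
H: 5.12 g ÷ 1.008 g/mol = 5.079 mol
O: 36.1 g ÷ 16.00 g/mol = 2.256 mol
S: 18.08 g ÷ 32.07 g/mol = 0.5638 mol
Ratios (÷ 0.5638): C 6.011, H 9.010, O 4.002, S 1.000
Ratio ≈ 6:9:4:1, so the empirical formula is C6H9O4S
Empirical-formula mass = 177.20 g/mol
n = 354 / 177.20 = 2.00 ≈ 2
Molecular formula = (C6H9O4S)×2 = C12H18O8S2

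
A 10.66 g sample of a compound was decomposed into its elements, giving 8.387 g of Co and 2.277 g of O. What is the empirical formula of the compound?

Moles — Co: 8.387 / 58.93 = 0.1423 mol; O: 2.277 / 16.00 = 0.1423 mol
Ratios (÷ 0.1423): Co 1.000, O 1.000
≈ 1:1 → CoO

CoO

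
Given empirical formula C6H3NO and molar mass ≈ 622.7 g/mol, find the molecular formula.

C36H18N6O6

Empirical-formula mass = 105.09 g/mol
n = 622.7 / 105.09 = 5.93 ≈ 6
Molecular formula = (C6H3NO)6 = C36H18N6O6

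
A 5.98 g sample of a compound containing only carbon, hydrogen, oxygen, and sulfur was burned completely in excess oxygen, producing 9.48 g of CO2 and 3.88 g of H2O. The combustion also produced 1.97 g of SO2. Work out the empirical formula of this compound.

C7H14O4S

mol C = 9.48 / 44.01 = 0.2154; mass C = 0.2154 × 12.01 = 2.587 g
mol H = 2 × (3.88 / 18.02) = 0.4306; mass H = 0.4306 × 1.008 = 0.4341 g
mol S = 1.97 / 64.07 = 0.03075; mass S = 0.9861 g
mass O = 5.98 − (4.007) = 1.973 g → mol O = 0.1233
Ratios (÷ 0.03075): C 7.006, H 14.005, O 4.010, S 1.000
→ C7H14O4S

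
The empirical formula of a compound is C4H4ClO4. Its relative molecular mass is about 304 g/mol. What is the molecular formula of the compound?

Empirical-formula mass = 151.52 g/mol
n = 304 / 151.52 = 2.01 ≈ 2
Molecular formula = (C4H4ClO4)2 = C8H8Cl2O8

C8H8Cl2O8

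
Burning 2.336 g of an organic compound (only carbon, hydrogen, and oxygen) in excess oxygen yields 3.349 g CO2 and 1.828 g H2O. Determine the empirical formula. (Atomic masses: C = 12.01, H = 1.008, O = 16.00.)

C3H8O3

mol C = 3.349 / 44.01 = 0.07610; mass C = 0.07610 × 12.01 = 0.9139 g
mol H = 2 × (1.828 / 18.02) = 0.2029; mass H = 0.2029 × 1.008 = 0.2045 g
mass O = 2.336 − (1.118) = 1.218 g → mol O = 0.07610
Ratios (÷ 0.0761): C 1.000, H 2.666, O 1.000
×3: C 3.00, H 8.00, O 3.00 → C3H8O3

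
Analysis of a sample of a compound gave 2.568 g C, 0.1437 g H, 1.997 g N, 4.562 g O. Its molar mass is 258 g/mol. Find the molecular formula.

Moles — C: 2.568 / 12.01 = 0.2138 mol; H: 0.1437 / 1.008 = 0.1426 mol; N: 1.997 / 14.01 = 0.1425 mol; O: 4.562 / 16.00 = 0.2851 mol
Smallest is N at 0.1425 mol; normalising gives C 1.500, H 1.000, N 1.000, O 2.000
Scaling by 2: C 3.00, H 2.00, N 2.00, O 4.00 → C3H2N2O4
Empirical-formula mass = 130.07 g/mol
n = 258 / 130.07 = 1.98 ≈ 2
Molecular formula = (C3H2N2O4)×2 = C6H4N4O8

C6H4N4O8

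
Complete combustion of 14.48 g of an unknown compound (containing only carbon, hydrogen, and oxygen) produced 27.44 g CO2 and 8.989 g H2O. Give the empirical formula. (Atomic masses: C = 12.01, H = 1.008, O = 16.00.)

mol C = 27.44 / 44.01 = 0.6235; mass C = 0.6235 × 12.01 = 7.488 g
mol H = 2 × (8.989 / 18.02) = 0.9977; mass H = 0.9977 × 1.008 = 1.006 g
mass O = 14.48 − (8.494) = 5.986 g → mol O = 0.3741
Ratios (÷ 0.3741): C 1.666, H 2.667, O 1.000
×3: C 5.00, H 8.00, O 3.00 → C5H8O3

C5H8O3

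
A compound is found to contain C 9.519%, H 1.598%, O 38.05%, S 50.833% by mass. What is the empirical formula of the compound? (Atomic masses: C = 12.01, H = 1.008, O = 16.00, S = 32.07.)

CH2O3S2

Assume 100 g: 9.519 g C, 1.598 g H, 38.05 g O, 50.833 g S.
n(C) = 9.519/12.01 = 0.7926, n(H) = 1.598/1.008 = 1.585, n(O) = 38.05/16.00 = 2.378, n(S) = 50.833/32.07 = 1.585
Divide by the smallest (0.7926 mol C): C 1.000, H 2.000, O 3.000, S 2.000
Ratio ≈ 1:2:3:2, so the empirical formula is CH2O3S2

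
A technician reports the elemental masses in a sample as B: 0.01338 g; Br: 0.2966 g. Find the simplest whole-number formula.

BBr3

Moles — B: 0.01338 / 10.81 = 0.001238 mol; Br: 0.2966 / 79.90 = 0.003712 mol
Ratios (÷ 0.001238): B 1.000, Br 2.999
→ BBr3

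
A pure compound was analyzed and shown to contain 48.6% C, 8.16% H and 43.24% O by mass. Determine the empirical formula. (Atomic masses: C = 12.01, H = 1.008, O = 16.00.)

C3H6O2

Assume 100 g: 48.6 g C, 8.16 g H, 43.24 g O.
C: 48.6 g ÷ 12.01 g/mol = 4.047 mol
H: 8.16 g ÷ 1.008 g/mol = 8.095 mol
O: 43.24 g ÷ 16.00 g/mol = 2.703 mol
Smallest is O at 2.703 mol; normalising gives C 1.497, H 2.995, O 1.000
Scaling by 2: C 2.99, H 5.99, O 2.00 → C3H6O2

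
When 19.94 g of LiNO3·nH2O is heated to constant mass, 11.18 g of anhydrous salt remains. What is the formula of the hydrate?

Mass of water lost = 19.94 − 11.18 = 8.76 g → 8.76 / 18.02 = 0.4861 mol H2O
Molar mass of LiNO3 = 68.95 g/mol → mol LiNO3 = 11.18 / 68.95 = 0.1621
n = 0.4861 / 0.1621 = 3.00 ≈ 3 → LiNO3·3H2O

LiNO3·3H2O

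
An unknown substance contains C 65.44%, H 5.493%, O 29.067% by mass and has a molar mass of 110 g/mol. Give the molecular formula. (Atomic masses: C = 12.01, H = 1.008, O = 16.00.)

Assume 100 g: 65.44 g C, 5.493 g H, 29.067 g O.
n(C) = 65.44/12.01 = 5.449, n(H) = 5.493/1.008 = 5.449, n(O) = 29.067/16.00 = 1.817
Divide by the smallest (1.817 mol O): C 2.999, H 3.000, O 1.000
≈ 3:3:1 → C3H3O
Empirical-formula mass = 55.05 g/mol
n = 110 / 55.05 = 2.00 ≈ 2
Molecular formula = (C3H3O)×2 = C6H6O2

C6H6O2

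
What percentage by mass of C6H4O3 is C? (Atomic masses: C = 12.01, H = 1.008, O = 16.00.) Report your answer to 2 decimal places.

Molar mass = 6(12.01) + 4(1.008) + 3(16.00) = 124.092 g/mol
Mass of C per mole = 6 × 12.01 = 72.060 g
% C = 72.060 / 124.092 × 100 = 58.07%

58.07%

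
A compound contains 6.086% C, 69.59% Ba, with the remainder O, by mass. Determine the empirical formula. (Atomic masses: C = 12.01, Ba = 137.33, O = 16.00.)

CBaO3

Assume 100 g: 6.086 g C, 69.59 g Ba, 24.324 g O.
C: 6.086 g ÷ 12.01 g/mol = 0.5067 mol
Ba: 69.59 g ÷ 137.33 g/mol = 0.5067 mol
O: 24.324 g ÷ 16.00 g/mol = 1.52 mol
Ratios (÷ 0.5067): C 1.000, Ba 1.000, O 3.000
→ CBaO3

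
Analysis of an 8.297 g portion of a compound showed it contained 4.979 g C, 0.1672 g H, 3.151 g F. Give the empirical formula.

n(C) = 4.979/12.01 = 0.4146, n(H) = 0.1672/1.008 = 0.1659, n(F) = 3.151/19.00 = 0.1658
Ratios (÷ 0.1658): C 2.500, H 1.000, F 1.000
Multiply by 2: C 5.00, H 2.00, F 2.00 → C5H2F2

C5H2F2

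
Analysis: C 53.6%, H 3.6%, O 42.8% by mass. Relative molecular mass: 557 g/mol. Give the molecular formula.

Assume 100 g: 53.6 g C, 3.6 g H, 42.8 g O.
Moles — C: 53.6 / 12.01 = 4.463 mol; H: 3.6 / 1.008 = 3.571 mol; O: 42.8 / 16.00 = 2.675 mol
Smallest is O at 2.675 mol; normalising gives C 1.668, H 1.335, O 1.000
Scaling by 3: C 5.01, H 4.01, O 3.00 → C5H4O3
Empirical-formula mass = 112.08 g/mol
n = 557 / 112.08 = 4.97 ≈ 5
Molecular formula = (C5H4O3)×5 = C25H20O15

C25H20O15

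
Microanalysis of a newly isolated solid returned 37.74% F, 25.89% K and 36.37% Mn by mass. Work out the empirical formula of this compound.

Assume 100 g: 37.74 g F, 25.89 g K, 36.37 g Mn.
n(F) = 37.74/19.00 = 1.986, n(K) = 25.89/39.10 = 0.6621, n(Mn) = 36.37/54.94 = 0.662
Smallest is Mn at 0.662 mol; normalising gives F 3.001, K 1.000, Mn 1.000
Ratio ≈ 3:1:1, so the empirical formula is F3KMn

F3KMn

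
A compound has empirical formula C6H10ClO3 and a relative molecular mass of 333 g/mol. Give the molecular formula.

C12H20Cl2O6

Empirical-formula mass = 165.59 g/mol
n = 333 / 165.59 = 2.01 ≈ 2
Molecular formula = (C6H10ClO3)2 = C12H20Cl2O6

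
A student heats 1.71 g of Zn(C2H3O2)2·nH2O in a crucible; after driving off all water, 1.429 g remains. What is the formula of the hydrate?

Zn(C2H3O2)2·2H2O

Mass of water lost = 1.71 − 1.429 = 0.281 g → 0.281 / 18.02 = 0.01559 mol H2O
Molar mass of Zn(C2H3O2)2 = 183.47 g/mol → mol Zn(C2H3O2)2 = 1.429 / 183.47 = 0.007789
n = 0.01559 / 0.007789 = 2.00 ≈ 2 → Zn(C2H3O2)2·2H2O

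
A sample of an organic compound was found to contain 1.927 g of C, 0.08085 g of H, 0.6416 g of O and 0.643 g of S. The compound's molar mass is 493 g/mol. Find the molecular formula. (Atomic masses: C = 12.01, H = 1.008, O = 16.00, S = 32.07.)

n(C) = 1.927/12.01 = 0.1604, n(H) = 0.08085/1.008 = 0.08021, n(O) = 0.6416/16.00 = 0.0401, n(S) = 0.643/32.07 = 0.02005
Divide by the smallest (0.02005 mol S): C 8.003, H 4.000, O 2.000, S 1.000
→ C8H4O2S
Empirical-formula mass = 164.18 g/mol
n = 493 / 164.18 = 3.00 ≈ 3
Molecular formula = (C8H4O2S)×3 = C24H12O6S3

C24H12O6S3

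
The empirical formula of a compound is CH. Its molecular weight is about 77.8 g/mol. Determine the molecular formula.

Empirical-formula mass = 13.02 g/mol
n = 77.8 / 13.02 = 5.98 ≈ 6
Molecular formula = (CH)6 = C6H6

C6H6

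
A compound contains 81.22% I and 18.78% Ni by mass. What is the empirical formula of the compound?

Assume 100 g: 81.22 g I, 18.78 g Ni.
I: 81.22 g ÷ 126.90 g/mol = 0.64 mol
Ni: 18.78 g ÷ 58.69 g/mol = 0.32 mol
Smallest is Ni at 0.32 mol; normalising gives I 2.000, Ni 1.000
Ratio ≈ 2:1, so the empirical formula is I2Ni

I2Ni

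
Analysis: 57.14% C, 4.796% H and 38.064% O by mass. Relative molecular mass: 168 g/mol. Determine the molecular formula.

C8H8O4

Assume 100 g: 57.14 g C, 4.796 g H, 38.064 g O.
n(C) = 57.14/12.01 = 4.758, n(H) = 4.796/1.008 = 4.758, n(O) = 38.064/16.00 = 2.379
Smallest is O at 2.379 mol; normalising gives C 2.000, H 2.000, O 1.000
≈ 2:2:1 → C2H2O
Empirical-formula mass = 42.04 g/mol
n = 168 / 42.04 = 4.00 ≈ 4
Molecular formula = (C2H2O)×4 = C8H8O4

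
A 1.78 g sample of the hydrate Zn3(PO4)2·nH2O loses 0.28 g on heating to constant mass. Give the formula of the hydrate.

Zn3(PO4)2·4H2O

Mass of anhydrous Zn3(PO4)2 = 1.78 − 0.28 = 1.5 g
mol H2O = 0.28 / 18.02 = 0.01554
Molar mass of Zn3(PO4)2 = 386.08 g/mol → mol Zn3(PO4)2 = 1.5 / 386.08 = 0.003885
n = 0.01554 / 0.003885 = 4.00 ≈ 4 → Zn3(PO4)2·4H2O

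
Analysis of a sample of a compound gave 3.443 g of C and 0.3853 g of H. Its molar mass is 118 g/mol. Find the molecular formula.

C9H12

Moles — C: 3.443 / 12.01 = 0.2867 mol; H: 0.3853 / 1.008 = 0.3822 mol
Smallest is C at 0.2867 mol; normalising gives C 1.000, H 1.333
Multiply by 3: C 3.00, H 4.00 → C3H4
Empirical-formula mass = 40.06 g/mol
n = 118 / 40.06 = 2.95 ≈ 3
Molecular formula = (C3H4)×3 = C9H12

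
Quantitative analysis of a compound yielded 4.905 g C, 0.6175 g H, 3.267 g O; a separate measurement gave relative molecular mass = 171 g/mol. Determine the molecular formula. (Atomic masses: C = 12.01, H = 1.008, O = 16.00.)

C8H12O4

n(C) = 4.905/12.01 = 0.4084, n(H) = 0.6175/1.008 = 0.6126, n(O) = 3.267/16.00 = 0.2042
Smallest is O at 0.2042 mol; normalising gives C 2.000, H 3.000, O 1.000
≈ 2:3:1 → C2H3O
Empirical-formula mass = 43.04 g/mol
n = 171 / 43.04 = 3.97 ≈ 4
Molecular formula = (C2H3O)×4 = C8H12O4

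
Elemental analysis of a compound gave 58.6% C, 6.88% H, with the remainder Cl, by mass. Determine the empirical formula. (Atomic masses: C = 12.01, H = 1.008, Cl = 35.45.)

Assume 100 g: 58.6 g C, 6.88 g H, 34.52 g Cl.
n(C) = 58.6/12.01 = 4.879, n(H) = 6.88/1.008 = 6.825, n(Cl) = 34.52/35.45 = 0.9738
Divide by the smallest (0.9738 mol Cl): C 5.011, H 7.009, Cl 1.000
→ C5H7Cl

C5H7Cl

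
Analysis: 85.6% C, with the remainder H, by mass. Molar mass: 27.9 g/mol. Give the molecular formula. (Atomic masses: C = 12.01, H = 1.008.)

C2H4

Assume 100 g: 85.6 g C, 14.4 g H.
Moles — C: 85.6 / 12.01 = 7.127 mol; H: 14.4 / 1.008 = 14.29 mol
Divide by the smallest (7.127 mol C): C 1.000, H 2.004
≈ 1:2 → CH2
Empirical-formula mass = 14.03 g/mol
n = 27.9 / 14.03 = 1.99 ≈ 2
Molecular formula = (CH2)×2 = C2H4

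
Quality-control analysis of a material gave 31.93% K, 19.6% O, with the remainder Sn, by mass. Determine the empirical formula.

Assume 100 g: 31.93 g K, 19.6 g O, 48.47 g Sn.
Moles — K: 31.93 / 39.10 = 0.8166 mol; O: 19.6 / 16.00 = 1.225 mol; Sn: 48.47 / 118.71 = 0.4083 mol
Divide by the smallest (0.4083 mol Sn): K 2.000, O 3.000, Sn 1.000
≈ 2:3:1 → K2O3Sn

K2O3Sn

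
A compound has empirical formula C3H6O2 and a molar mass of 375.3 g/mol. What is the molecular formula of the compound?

Empirical-formula mass = 74.08 g/mol
n = 375.3 / 74.08 = 5.07 ≈ 5
Molecular formula = (C3H6O2)5 = C15H30O10

C15H30O10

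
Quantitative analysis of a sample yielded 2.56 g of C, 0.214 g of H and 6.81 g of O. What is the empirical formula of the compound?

CHO2

Moles — C: 2.56 / 12.01 = 0.2132 mol; H: 0.214 / 1.008 = 0.2123 mol; O: 6.81 / 16.00 = 0.4256 mol
Smallest is H at 0.2123 mol; normalising gives C 1.004, H 1.000, O 2.005
Ratio ≈ 1:1:2, so the empirical formula is CHO2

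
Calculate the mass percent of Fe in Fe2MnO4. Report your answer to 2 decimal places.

Molar mass = 2(55.85) + 1(54.94) + 4(16.00) = 230.640 g/mol
Mass of Fe per mole = 2 × 55.85 = 111.700 g
% Fe = 111.700 / 230.640 × 100 = 48.43%

48.43%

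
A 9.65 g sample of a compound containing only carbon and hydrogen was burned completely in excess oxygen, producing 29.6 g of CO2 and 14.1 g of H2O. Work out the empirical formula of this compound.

mol C = 29.6 / 44.01 = 0.6726; mass C = 0.6726 × 12.01 = 8.078 g
mol H = 2 × (14.1 / 18.02) = 1.565; mass H = 1.565 × 1.008 = 1.577 g
Divide by the smallest (0.6726 mol C): C 1.000, H 2.327
Scaling by 3: C 3.00, H 6.98 → C3H7

C3H7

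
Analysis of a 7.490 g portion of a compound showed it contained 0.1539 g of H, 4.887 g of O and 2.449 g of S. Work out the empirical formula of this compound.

H2O4S

n(H) = 0.1539/1.008 = 0.1527, n(O) = 4.887/16.00 = 0.3054, n(S) = 2.449/32.07 = 0.07636
Smallest is S at 0.07636 mol; normalising gives H 1.999, O 4.000, S 1.000
≈ 2:4:1 → H2O4S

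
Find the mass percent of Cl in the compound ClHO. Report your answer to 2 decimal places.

67.58%

Molar mass = 1(35.45) + 1(1.008) + 1(16.00) = 52.458 g/mol
Mass of Cl per mole = 1 × 35.45 = 35.450 g
% Cl = 35.450 / 52.458 × 100 = 67.58%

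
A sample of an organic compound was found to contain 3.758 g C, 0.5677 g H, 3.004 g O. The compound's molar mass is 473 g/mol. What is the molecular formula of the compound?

C20H36O12

Moles — C: 3.758 / 12.01 = 0.3129 mol; H: 0.5677 / 1.008 = 0.5632 mol; O: 3.004 / 16.00 = 0.1878 mol
Divide by the smallest (0.1878 mol O): C 1.667, H 3.000, O 1.000
Multiply by 3: C 5.00, H 9.00, O 3.00 → C5H9O3
Empirical-formula mass = 117.12 g/mol
n = 473 / 117.12 = 4.04 ≈ 4
Molecular formula = (C5H9O3)×4 = C20H36O12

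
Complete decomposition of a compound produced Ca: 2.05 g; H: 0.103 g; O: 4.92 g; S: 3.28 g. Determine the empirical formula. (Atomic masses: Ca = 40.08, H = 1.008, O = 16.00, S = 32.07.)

Moles — Ca: 2.05 / 40.08 = 0.05115 mol; H: 0.103 / 1.008 = 0.1022 mol; O: 4.92 / 16.00 = 0.3075 mol; S: 3.28 / 32.07 = 0.1023 mol
Smallest is Ca at 0.05115 mol; normalising gives Ca 1.000, H 1.998, O 6.012, S 2.000
→ CaH2O6S2

CaH2O6S2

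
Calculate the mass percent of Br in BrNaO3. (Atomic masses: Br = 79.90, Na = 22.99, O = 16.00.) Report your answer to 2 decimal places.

52.95%

Molar mass = 1(79.90) + 1(22.99) + 3(16.00) = 150.890 g/mol
Mass of Br per mole = 1 × 79.90 = 79.900 g
% Br = 79.900 / 150.890 × 100 = 52.95%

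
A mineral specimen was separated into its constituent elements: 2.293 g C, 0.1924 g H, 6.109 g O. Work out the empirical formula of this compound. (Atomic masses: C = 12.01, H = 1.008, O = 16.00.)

C: 2.293 g ÷ 12.01 g/mol = 0.1909 mol
H: 0.1924 g ÷ 1.008 g/mol = 0.1909 mol
O: 6.109 g ÷ 16.00 g/mol = 0.3818 mol
Divide by the smallest (0.1909 mol H): C 1.000, H 1.000, O 2.000
Ratio ≈ 1:1:2, so the empirical formula is CHO2

CHO2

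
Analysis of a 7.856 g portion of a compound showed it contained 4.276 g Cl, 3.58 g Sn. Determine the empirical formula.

Moles — Cl: 4.276 / 35.45 = 0.1206 mol; Sn: 3.58 / 118.71 = 0.03016 mol
Ratios (÷ 0.03016): Cl 4.000, Sn 1.000
→ Cl4Sn

Cl4Sn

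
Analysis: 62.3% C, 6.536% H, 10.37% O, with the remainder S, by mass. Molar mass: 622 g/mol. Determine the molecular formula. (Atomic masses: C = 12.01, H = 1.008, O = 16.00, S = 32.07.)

C32H40O4S4

Assume 100 g: 62.3 g C, 6.536 g H, 10.37 g O, 20.794 g S.
C: 62.3 g ÷ 12.01 g/mol = 5.187 mol
H: 6.536 g ÷ 1.008 g/mol = 6.484 mol
O: 10.37 g ÷ 16.00 g/mol = 0.6481 mol
S: 20.794 g ÷ 32.07 g/mol = 0.6484 mol
Divide by the smallest (0.6481 mol O): C 8.004, H 10.004, O 1.000, S 1.000
→ C8H10OS
Empirical-formula mass = 154.23 g/mol
n = 622 / 154.23 = 4.03 ≈ 4
Molecular formula = (C8H10OS)×4 = C32H40O4S4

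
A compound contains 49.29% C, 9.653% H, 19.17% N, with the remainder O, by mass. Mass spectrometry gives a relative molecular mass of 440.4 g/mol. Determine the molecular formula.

Assume 100 g: 49.29 g C, 9.653 g H, 19.17 g N, 21.887 g O.
Moles — C: 49.29 / 12.01 = 4.104 mol; H: 9.653 / 1.008 = 9.576 mol; N: 19.17 / 14.01 = 1.368 mol; O: 21.887 / 16.00 = 1.368 mol
Smallest is O at 1.368 mol; normalising gives C 3.000, H 7.001, N 1.000, O 1.000
≈ 3:7:1:1 → C3H7NO
Empirical-formula mass = 73.10 g/mol
n = 440.4 / 73.10 = 6.02 ≈ 6
Molecular formula = (C3H7NO)×6 = C18H42N6O6

C18H42N6O6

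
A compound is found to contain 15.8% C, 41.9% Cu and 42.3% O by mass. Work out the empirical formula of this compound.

Assume 100 g: 15.8 g C, 41.9 g Cu, 42.3 g O.
C: 15.8 g ÷ 12.01 g/mol = 1.316 mol
Cu: 41.9 g ÷ 63.55 g/mol = 0.6593 mol
O: 42.3 g ÷ 16.00 g/mol = 2.644 mol
Ratios (÷ 0.6593): C 1.995, Cu 1.000, O 4.010
≈ 2:1:4 → C2CuO4

C2CuO4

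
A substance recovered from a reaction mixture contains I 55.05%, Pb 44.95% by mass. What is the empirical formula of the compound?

Assume 100 g: 55.05 g I, 44.95 g Pb.
Moles — I: 55.05 / 126.90 = 0.4338 mol; Pb: 44.95 / 207.2 = 0.2169 mol
Smallest is Pb at 0.2169 mol; normalising gives I 2.000, Pb 1.000
≈ 2:1 → I2Pb

I2Pb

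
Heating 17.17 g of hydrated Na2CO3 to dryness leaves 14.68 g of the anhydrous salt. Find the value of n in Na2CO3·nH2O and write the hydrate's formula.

Na2CO3·H2O

Mass of water lost = 17.17 − 14.68 = 2.49 g → 2.49 / 18.02 = 0.1382 mol H2O
Molar mass of Na2CO3 = 105.99 g/mol → mol Na2CO3 = 14.68 / 105.99 = 0.1385
n = 0.1382 / 0.1385 = 1.00 ≈ 1 → Na2CO3·H2O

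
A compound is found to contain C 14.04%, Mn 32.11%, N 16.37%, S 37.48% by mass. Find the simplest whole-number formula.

Assume 100 g: 14.04 g C, 32.11 g Mn, 16.37 g N, 37.48 g S.
Moles — C: 14.04 / 12.01 = 1.169 mol; Mn: 32.11 / 54.94 = 0.5845 mol; N: 16.37 / 14.01 = 1.168 mol; S: 37.48 / 32.07 = 1.169 mol
Smallest is Mn at 0.5845 mol; normalising gives C 2.000, Mn 1.000, N 1.999, S 2.000
Ratio ≈ 2:1:2:2, so the empirical formula is C2MnN2S2

C2MnN2S2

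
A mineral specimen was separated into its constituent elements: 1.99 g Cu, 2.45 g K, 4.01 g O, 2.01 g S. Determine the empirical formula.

CuK2O8S2

Moles — Cu: 1.99 / 63.55 = 0.03131 mol; K: 2.45 / 39.10 = 0.06266 mol; O: 4.01 / 16.00 = 0.2506 mol; S: 2.01 / 32.07 = 0.06268 mol
Smallest is Cu at 0.03131 mol; normalising gives Cu 1.000, K 2.001, O 8.004, S 2.002
→ CuK2O8S2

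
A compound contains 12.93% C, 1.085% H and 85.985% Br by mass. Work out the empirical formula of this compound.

Assume 100 g: 12.93 g C, 1.085 g H, 85.985 g Br.
n(C) = 12.93/12.01 = 1.077, n(H) = 1.085/1.008 = 1.076, n(Br) = 85.985/79.90 = 1.076
Ratios (÷ 1.076): C 1.000, H 1.000, Br 1.000
≈ 1:1:1 → CHBr

CHBr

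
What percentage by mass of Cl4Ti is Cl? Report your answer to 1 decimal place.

Molar mass = 4(35.45) + 1(47.87) = 189.670 g/mol
Mass of Cl per mole = 4 × 35.45 = 141.800 g
% Cl = 141.800 / 189.670 × 100 = 74.8%

74.8%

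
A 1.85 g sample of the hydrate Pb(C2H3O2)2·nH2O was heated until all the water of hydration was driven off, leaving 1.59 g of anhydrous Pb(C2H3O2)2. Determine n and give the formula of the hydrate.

Mass of water lost = 1.85 − 1.59 = 0.26 g → 0.26 / 18.02 = 0.01443 mol H2O
Molar mass of Pb(C2H3O2)2 = 325.29 g/mol → mol Pb(C2H3O2)2 = 1.59 / 325.29 = 0.004888
n = 0.01443 / 0.004888 = 2.95 ≈ 3 → Pb(C2H3O2)2·3H2O

Pb(C2H3O2)2·3H2O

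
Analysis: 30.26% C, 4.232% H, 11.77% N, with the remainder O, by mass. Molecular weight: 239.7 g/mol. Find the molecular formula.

C6H10N2O8

Assume 100 g: 30.26 g C, 4.232 g H, 11.77 g N, 53.738 g O.
C: 30.26 g ÷ 12.01 g/mol = 2.52 mol
H: 4.232 g ÷ 1.008 g/mol = 4.198 mol
N: 11.77 g ÷ 14.01 g/mol = 0.8401 mol
O: 53.738 g ÷ 16.00 g/mol = 3.359 mol
Ratios (÷ 0.8401): C 2.999, H 4.997, N 1.000, O 3.998
→ C3H5NO4
Empirical-formula mass = 119.08 g/mol
n = 239.7 / 119.08 = 2.01 ≈ 2
Molecular formula = (C3H5NO4)×2 = C6H10N2O8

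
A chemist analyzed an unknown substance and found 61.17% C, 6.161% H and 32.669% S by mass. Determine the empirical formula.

Assume 100 g: 61.17 g C, 6.161 g H, 32.669 g S.
n(C) = 61.17/12.01 = 5.093, n(H) = 6.161/1.008 = 6.112, n(S) = 32.669/32.07 = 1.019
Divide by the smallest (1.019 mol S): C 5.000, H 6.000, S 1.000
→ C5H6S

C5H6S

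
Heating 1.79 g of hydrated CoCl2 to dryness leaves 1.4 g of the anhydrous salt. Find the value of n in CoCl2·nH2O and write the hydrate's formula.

Mass of water lost = 1.79 − 1.4 = 0.39 g → 0.39 / 18.02 = 0.02164 mol H2O
Molar mass of CoCl2 = 129.83 g/mol → mol CoCl2 = 1.4 / 129.83 = 0.01078
n = 0.02164 / 0.01078 = 2.01 ≈ 2 → CoCl2·2H2O

CoCl2·2H2O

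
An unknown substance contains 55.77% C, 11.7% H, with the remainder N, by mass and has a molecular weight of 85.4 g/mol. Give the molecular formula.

C4H10N2

Assume 100 g: 55.77 g C, 11.7 g H, 32.53 g N.
Moles — C: 55.77 / 12.01 = 4.644 mol; H: 11.7 / 1.008 = 11.61 mol; N: 32.53 / 14.01 = 2.322 mol
Ratios (÷ 2.322): C 2.000, H 4.999, N 1.000
Ratio ≈ 2:5:1, so the empirical formula is C2H5N
Empirical-formula mass = 43.07 g/mol
n = 85.4 / 43.07 = 1.98 ≈ 2
Molecular formula = (C2H5N)×2 = C4H10N2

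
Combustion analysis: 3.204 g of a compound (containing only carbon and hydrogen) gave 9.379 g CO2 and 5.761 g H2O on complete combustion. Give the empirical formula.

mol C = 9.379 / 44.01 = 0.2131; mass C = 0.2131 × 12.01 = 2.559 g
mol H = 2 × (5.761 / 18.02) = 0.6394; mass H = 0.6394 × 1.008 = 0.6445 g
Smallest is C at 0.2131 mol; normalising gives C 1.000, H 3.000
→ CH3

CH3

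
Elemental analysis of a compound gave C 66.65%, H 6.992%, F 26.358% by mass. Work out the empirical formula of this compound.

C4H5F

Assume 100 g: 66.65 g C, 6.992 g H, 26.358 g F.
Moles — C: 66.65 / 12.01 = 5.55 mol; H: 6.992 / 1.008 = 6.937 mol; F: 26.358 / 19.00 = 1.387 mol
Smallest is F at 1.387 mol; normalising gives C 4.000, H 5.000, F 1.000
≈ 4:5:1 → C4H5F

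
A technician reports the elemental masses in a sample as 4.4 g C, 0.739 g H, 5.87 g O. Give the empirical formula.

CH2O

C: 4.4 g ÷ 12.01 g/mol = 0.3664 mol
H: 0.739 g ÷ 1.008 g/mol = 0.7331 mol
O: 5.87 g ÷ 16.00 g/mol = 0.3669 mol
Smallest is C at 0.3664 mol; normalising gives C 1.000, H 2.001, O 1.001
→ CH2O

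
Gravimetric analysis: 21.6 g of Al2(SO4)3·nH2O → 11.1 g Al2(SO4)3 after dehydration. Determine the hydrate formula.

Al2(SO4)3·18H2O

Mass of water lost = 21.6 − 11.1 = 10.5 g → 10.5 / 18.02 = 0.5827 mol H2O
Molar mass of Al2(SO4)3 = 342.17 g/mol → mol Al2(SO4)3 = 11.1 / 342.17 = 0.03244
n = 0.5827 / 0.03244 = 17.96 ≈ 18 → Al2(SO4)3·18H2O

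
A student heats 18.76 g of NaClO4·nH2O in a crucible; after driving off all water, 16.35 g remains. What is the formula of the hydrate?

NaClO4·H2O

Mass of water lost = 18.76 − 16.35 = 2.41 g → 2.41 / 18.02 = 0.1337 mol H2O
Molar mass of NaClO4 = 122.44 g/mol → mol NaClO4 = 16.35 / 122.44 = 0.1335
n = 0.1337 / 0.1335 = 1.00 ≈ 1 → NaClO4·H2O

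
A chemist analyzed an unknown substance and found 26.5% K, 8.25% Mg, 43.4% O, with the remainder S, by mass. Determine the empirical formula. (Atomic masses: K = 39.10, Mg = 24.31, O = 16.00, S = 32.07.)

K2MgO8S2

Assume 100 g: 26.5 g K, 8.25 g Mg, 43.4 g O, 21.85 g S.
K: 26.5 g ÷ 39.10 g/mol = 0.6777 mol
Mg: 8.25 g ÷ 24.31 g/mol = 0.3394 mol
O: 43.4 g ÷ 16.00 g/mol = 2.712 mol
S: 21.85 g ÷ 32.07 g/mol = 0.6813 mol
Divide by the smallest (0.3394 mol Mg): K 1.997, Mg 1.000, O 7.993, S 2.008
→ K2MgO8S2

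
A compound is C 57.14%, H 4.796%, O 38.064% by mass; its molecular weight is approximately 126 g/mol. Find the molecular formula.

C6H6O3

Assume 100 g: 57.14 g C, 4.796 g H, 38.064 g O.
C: 57.14 g ÷ 12.01 g/mol = 4.758 mol
H: 4.796 g ÷ 1.008 g/mol = 4.758 mol
O: 38.064 g ÷ 16.00 g/mol = 2.379 mol
Smallest is O at 2.379 mol; normalising gives C 2.000, H 2.000, O 1.000
≈ 2:2:1 → C2H2O
Empirical-formula mass = 42.04 g/mol
n = 126 / 42.04 = 3.00 ≈ 3
Molecular formula = (C2H2O)×3 = C6H6O3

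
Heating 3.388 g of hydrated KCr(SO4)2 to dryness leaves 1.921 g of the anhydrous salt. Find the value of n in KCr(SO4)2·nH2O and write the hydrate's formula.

Mass of water lost = 3.388 − 1.921 = 1.467 g → 1.467 / 18.02 = 0.08141 mol H2O
Molar mass of KCr(SO4)2 = 283.24 g/mol → mol KCr(SO4)2 = 1.921 / 283.24 = 0.006782
n = 0.08141 / 0.006782 = 12.00 ≈ 12 → KCr(SO4)2·12H2O

KCr(SO4)2·12H2O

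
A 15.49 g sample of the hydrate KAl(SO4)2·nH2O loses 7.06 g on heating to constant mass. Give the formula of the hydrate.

KAl(SO4)2·12H2O

Mass of anhydrous KAl(SO4)2 = 15.49 − 7.06 = 8.43 g
mol H2O = 7.06 / 18.02 = 0.3918
Molar mass of KAl(SO4)2 = 258.22 g/mol → mol KAl(SO4)2 = 8.43 / 258.22 = 0.03265
n = 0.3918 / 0.03265 = 12.00 ≈ 12 → KAl(SO4)2·12H2O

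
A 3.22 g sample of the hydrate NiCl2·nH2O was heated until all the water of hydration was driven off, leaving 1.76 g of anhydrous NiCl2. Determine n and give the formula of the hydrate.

NiCl2·6H2O

Mass of water lost = 3.22 − 1.76 = 1.46 g → 1.46 / 18.02 = 0.08102 mol H2O
Molar mass of NiCl2 = 129.59 g/mol → mol NiCl2 = 1.76 / 129.59 = 0.01358
n = 0.08102 / 0.01358 = 5.97 ≈ 6 → NiCl2·6H2O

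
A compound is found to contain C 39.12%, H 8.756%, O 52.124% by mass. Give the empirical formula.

C3H8O3

Assume 100 g: 39.12 g C, 8.756 g H, 52.124 g O.
Moles — C: 39.12 / 12.01 = 3.257 mol; H: 8.756 / 1.008 = 8.687 mol; O: 52.124 / 16.00 = 3.258 mol
Smallest is C at 3.257 mol; normalising gives C 1.000, H 2.667, O 1.000
Multiply by 3: C 3.00, H 8.00, O 3.00 → C3H8O3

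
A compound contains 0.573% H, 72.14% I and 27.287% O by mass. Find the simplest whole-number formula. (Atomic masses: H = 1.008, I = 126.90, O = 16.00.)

Assume 100 g: 0.573 g H, 72.14 g I, 27.287 g O.
H: 0.573 g ÷ 1.008 g/mol = 0.5685 mol
I: 72.14 g ÷ 126.90 g/mol = 0.5685 mol
O: 27.287 g ÷ 16.00 g/mol = 1.705 mol
Divide by the smallest (0.5685 mol H): H 1.000, I 1.000, O 3.000
≈ 1:1:3 → HIO3

HIO3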